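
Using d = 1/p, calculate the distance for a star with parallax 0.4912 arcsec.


d = 1/p = 1/0.4912 = 2.0358

2.0358 pc


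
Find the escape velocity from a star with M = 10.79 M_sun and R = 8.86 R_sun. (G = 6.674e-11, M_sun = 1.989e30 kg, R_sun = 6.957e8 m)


M = 10.79 * 1.989e30 kg = 2.146131e+31 kg; R = 8.86 * 6.957e8 m = 6.163902e+09 m. v_esc = sqrt(2GM/R) = sqrt(2 * 6.674e-11 * 2.146131e+31 / 6.163902e+09) = 681723.6338

681723.6338 m/s


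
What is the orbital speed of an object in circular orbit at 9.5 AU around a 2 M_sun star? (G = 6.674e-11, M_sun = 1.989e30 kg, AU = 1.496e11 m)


v = sqrt(GM/r) = sqrt(6.674e-11 * 3.978e+30 / 1.421e+12) = 13667.7772

13667.7772 m/s


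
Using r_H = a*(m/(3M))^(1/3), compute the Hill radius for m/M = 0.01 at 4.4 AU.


r_H = a * (m/3M)^(1/3) = 4.4 * (0.01/3)^(1/3) = 0.6573

0.6573 AU


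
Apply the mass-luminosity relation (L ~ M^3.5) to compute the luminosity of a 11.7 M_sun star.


L/L_sun = (M/M_sun)^3.5 = 11.7^3.5 = 5478.3593

5478.3593 L_sun


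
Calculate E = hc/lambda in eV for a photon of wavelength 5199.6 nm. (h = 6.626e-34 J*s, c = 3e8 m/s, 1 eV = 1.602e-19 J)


E = hc/lambda = 6.626e-34 * 3e8 / 5.200e-06 = 3.823e-20 J = 0.2386 eV

0.2386 eV


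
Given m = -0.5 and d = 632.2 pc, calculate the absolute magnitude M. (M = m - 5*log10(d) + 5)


M = m - 5*log10(d) + 5 = -0.5 - 5*log10(632.2) + 5 = -9.5043

-9.5043


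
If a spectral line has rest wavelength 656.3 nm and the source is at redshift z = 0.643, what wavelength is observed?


lam_obs = lam_emit * (1 + z) = 656.3 * (1 + 0.643) = 1078.3009

1078.3009 nm


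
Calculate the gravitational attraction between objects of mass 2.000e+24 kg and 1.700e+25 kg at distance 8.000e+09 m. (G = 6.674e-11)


F = G*m1*m2/r^2 = 6.674e-11 * 2.000e+24 * 1.700e+25 / (8.000e+09)^2 = 6.674e-11 * 3.400e+49 / 6.400e+19 = 3.546e+19

3.546e+19 N


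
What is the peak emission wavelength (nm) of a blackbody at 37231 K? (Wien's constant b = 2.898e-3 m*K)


lam_max = b / T = 2.898e-3 / 37231 = 7.784e-08 m = 77.8384 nm

77.8384 nm


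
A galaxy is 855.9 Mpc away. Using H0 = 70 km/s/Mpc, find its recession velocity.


v = H0 * d = 70 * 855.9 = 59913.0

59913.0 km/s


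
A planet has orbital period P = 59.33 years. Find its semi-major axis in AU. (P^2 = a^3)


a = P^(2/3) = 59.33^(2/3) = 15.2119

15.2119 AU


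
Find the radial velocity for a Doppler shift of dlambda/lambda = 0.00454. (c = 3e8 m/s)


v = (dlambda/lambda) * c = 0.00454 * 3e8 = 1.362e+06

1.362e+06 m/s


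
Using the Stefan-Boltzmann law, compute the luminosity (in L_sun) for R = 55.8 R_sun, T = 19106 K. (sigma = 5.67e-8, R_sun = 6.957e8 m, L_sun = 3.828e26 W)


R = 55.8 * 6.957e8 m = 3.882006e+10 m. L = 4*pi*R^2*sigma*T^4 = 4*pi*(3.882006e+10)^2 * 5.67e-8 * 19106^4 = 1.430818086e+32 W. L/L_sun = 1.430818086e+32 / 3.828e26 = 373776.9295

373776.9295 L_sun


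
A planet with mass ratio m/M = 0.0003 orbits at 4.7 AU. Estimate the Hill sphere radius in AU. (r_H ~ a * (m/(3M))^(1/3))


r_H = a * (m/3M)^(1/3) = 4.7 * (0.0003/3)^(1/3) = 0.2182

0.2182 AU


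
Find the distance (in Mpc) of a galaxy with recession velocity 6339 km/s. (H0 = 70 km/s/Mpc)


d = v / H0 = 6339 / 70 = 90.5571

90.5571 Mpc


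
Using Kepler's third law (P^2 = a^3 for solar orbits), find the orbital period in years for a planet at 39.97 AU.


P = a^(3/2) = 39.97^1.5 = 252.6977

252.6977 years


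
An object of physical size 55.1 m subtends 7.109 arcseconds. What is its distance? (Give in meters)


D = size / theta_rad, theta_rad = 7.109 * pi/(180*3600) = 3.447e-05, D = 1.599e+06

1.599e+06 m


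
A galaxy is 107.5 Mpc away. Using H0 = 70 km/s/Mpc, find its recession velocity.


v = H0 * d = 70 * 107.5 = 7525.0

7525.0 km/s


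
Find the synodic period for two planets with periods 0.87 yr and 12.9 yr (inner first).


1/P_syn = |1/P1 - 1/P2| = |1/0.87 - 1/12.9| => P_syn = 0.9329

0.9329 years


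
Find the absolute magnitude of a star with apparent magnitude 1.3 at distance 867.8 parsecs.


M = m - 5*log10(d) + 5 = 1.3 - 5*log10(867.8) + 5 = -8.3921

-8.3921


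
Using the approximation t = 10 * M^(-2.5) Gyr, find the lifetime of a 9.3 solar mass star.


t = 10 * M^(-2.5) = 10 * 9.3^(-2.5) = 0.0379

0.0379 Gyr


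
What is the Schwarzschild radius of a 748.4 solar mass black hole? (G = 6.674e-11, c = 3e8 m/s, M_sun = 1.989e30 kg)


M = 748.4 * 1.989e30 kg = 1.4885676e+33 kg. rs = 2GM/c^2 = 2 * 6.674e-11 * 1.4885676e+33 / (3e8)^2 = 2.208e+06

2.208e+06 m


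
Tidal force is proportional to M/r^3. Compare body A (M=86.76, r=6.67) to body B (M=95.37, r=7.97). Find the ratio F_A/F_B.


Ratio = (M1/r1^3) / (M2/r2^3) = (86.76/6.67^3) / (95.37/7.97^3) = 1.552

1.552


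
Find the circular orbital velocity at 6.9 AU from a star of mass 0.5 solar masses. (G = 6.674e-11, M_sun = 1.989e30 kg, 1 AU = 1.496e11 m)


v = sqrt(GM/r) = sqrt(6.674e-11 * 9.945e+29 / 1.032e+12) = 8018.7219

8018.7219 m/s


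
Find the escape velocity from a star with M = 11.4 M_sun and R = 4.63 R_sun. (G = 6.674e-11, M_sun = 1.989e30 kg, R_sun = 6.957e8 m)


M = 11.4 * 1.989e30 kg = 2.26746e+31 kg; R = 4.63 * 6.957e8 m = 3.221091e+09 m. v_esc = sqrt(2GM/R) = sqrt(2 * 6.674e-11 * 2.26746e+31 / 3.221091e+09) = 969340.6354

969340.6354 m/s


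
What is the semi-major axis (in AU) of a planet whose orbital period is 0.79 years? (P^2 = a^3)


a = P^(2/3) = 0.79^(2/3) = 0.8546

0.8546 AU


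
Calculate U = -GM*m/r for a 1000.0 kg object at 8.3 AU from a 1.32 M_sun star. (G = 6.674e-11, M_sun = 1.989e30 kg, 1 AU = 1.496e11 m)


M = 1.32 * 1.989e30 kg = 2.62548e+30 kg; r = 8.3 AU * 1.496e11 m/AU = 1.24168e+12 m. U = -GM*m/r = -(6.674e-11 * 2.62548e+30 * 1000.0) / 1.24168e+12 = -1.411e+11

-1.411e+11 J


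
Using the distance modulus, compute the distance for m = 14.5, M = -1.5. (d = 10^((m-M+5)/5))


d = 10^((m - M + 5)/5) = 10^((14.5 - -1.5 + 5)/5) = 15848.9319

15848.9319 pc


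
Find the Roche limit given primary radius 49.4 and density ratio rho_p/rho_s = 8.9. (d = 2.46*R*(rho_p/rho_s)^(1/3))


d_Roche = 2.46 * 49.4 * 8.9^(1/3) = 251.8404

251.8404


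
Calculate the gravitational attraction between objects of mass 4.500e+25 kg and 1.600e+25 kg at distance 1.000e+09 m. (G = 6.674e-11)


F = G*m1*m2/r^2 = 6.674e-11 * 4.500e+25 * 1.600e+25 / (1.000e+09)^2 = 6.674e-11 * 7.200e+50 / 1.000e+18 = 4.805e+22

4.805e+22 N


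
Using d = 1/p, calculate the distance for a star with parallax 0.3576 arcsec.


d = 1/p = 1/0.3576 = 2.7964

2.7964 pc


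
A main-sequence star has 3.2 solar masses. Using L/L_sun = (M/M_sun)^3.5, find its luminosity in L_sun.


L/L_sun = (M/M_sun)^3.5 = 3.2^3.5 = 58.6172

58.6172 L_sun


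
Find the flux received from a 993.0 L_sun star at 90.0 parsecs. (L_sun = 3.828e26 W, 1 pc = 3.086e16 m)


F = L / (4*pi*d^2) = 3.801e+29 / (4*pi*(2.777e+18)^2) = 3.921e-09

3.921e-09 W/m^2


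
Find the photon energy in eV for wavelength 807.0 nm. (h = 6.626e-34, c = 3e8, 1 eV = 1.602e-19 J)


E = hc/lambda = 6.626e-34 * 3e8 / 8.070e-07 = 2.463e-19 J = 1.5376 eV

1.5376 eV


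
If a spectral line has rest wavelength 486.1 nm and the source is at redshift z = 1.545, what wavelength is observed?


lam_obs = lam_emit * (1 + z) = 486.1 * (1 + 1.545) = 1237.1245

1237.1245 nm


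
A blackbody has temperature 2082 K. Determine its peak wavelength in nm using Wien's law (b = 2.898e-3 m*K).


lam_max = b / T = 2.898e-3 / 2082 = 1.392e-06 m = 1391.9308 nm

1391.9308 nm


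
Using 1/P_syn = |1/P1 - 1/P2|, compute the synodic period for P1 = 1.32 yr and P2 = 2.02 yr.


1/P_syn = |1/P1 - 1/P2| = |1/1.32 - 1/2.02| => P_syn = 3.8091

3.8091 years


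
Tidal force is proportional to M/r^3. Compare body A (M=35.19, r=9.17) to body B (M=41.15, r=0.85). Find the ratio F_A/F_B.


Ratio = (M1/r1^3) / (M2/r2^3) = (35.19/9.17^3) / (41.15/0.85^3) = 6.811e-04

6.811e-04


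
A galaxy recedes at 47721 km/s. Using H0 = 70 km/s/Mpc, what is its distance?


d = v / H0 = 47721 / 70 = 681.7286

681.7286 Mpc


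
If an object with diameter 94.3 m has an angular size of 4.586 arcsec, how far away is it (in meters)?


D = size / theta_rad, theta_rad = 4.586 * pi/(180*3600) = 2.223e-05, D = 4.241e+06

4.241e+06 m


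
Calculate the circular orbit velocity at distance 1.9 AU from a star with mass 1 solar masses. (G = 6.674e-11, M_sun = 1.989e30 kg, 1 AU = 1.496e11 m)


v = sqrt(GM/r) = sqrt(6.674e-11 * 1.989e+30 / 2.842e+11) = 21610.6533

21610.6533 m/s


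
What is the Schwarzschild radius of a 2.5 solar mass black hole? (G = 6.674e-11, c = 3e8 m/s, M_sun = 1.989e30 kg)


M = 2.5 * 1.989e30 kg = 4.9725e+30 kg. rs = 2GM/c^2 = 2 * 6.674e-11 * 4.9725e+30 / (3e8)^2 = 7374.77

7374.77 m


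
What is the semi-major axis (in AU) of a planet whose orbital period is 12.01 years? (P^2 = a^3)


a = P^(2/3) = 12.01^(2/3) = 5.2444

5.2444 AU


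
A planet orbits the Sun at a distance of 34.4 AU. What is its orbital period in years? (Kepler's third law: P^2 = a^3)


P = a^(3/2) = 34.4^1.5 = 201.7612

201.7612 years


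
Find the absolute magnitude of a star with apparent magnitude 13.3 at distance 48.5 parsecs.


M = m - 5*log10(d) + 5 = 13.3 - 5*log10(48.5) + 5 = 9.8713

9.8713


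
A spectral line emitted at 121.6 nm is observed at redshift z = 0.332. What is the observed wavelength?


lam_obs = lam_emit * (1 + z) = 121.6 * (1 + 0.332) = 161.9712

161.9712 nm


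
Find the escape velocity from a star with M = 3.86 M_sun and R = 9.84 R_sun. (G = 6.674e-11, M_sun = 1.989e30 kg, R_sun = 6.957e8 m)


M = 3.86 * 1.989e30 kg = 7.67754e+30 kg; R = 9.84 * 6.957e8 m = 6.845688e+09 m. v_esc = sqrt(2GM/R) = sqrt(2 * 6.674e-11 * 7.67754e+30 / 6.845688e+09) = 386910.5679

386910.5679 m/s


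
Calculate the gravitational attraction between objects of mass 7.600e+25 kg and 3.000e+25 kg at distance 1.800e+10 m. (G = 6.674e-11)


F = G*m1*m2/r^2 = 6.674e-11 * 7.600e+25 * 3.000e+25 / (1.800e+10)^2 = 6.674e-11 * 2.280e+51 / 3.240e+20 = 4.697e+20

4.697e+20 N


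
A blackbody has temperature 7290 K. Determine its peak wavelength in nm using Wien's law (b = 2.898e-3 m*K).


lam_max = b / T = 2.898e-3 / 7290 = 3.975e-07 m = 397.5309 nm

397.5309 nm


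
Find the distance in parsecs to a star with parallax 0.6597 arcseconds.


d = 1/p = 1/0.6597 = 1.5158

1.5158 pc


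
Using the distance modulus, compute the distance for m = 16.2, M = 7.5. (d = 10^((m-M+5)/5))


d = 10^((m - M + 5)/5) = 10^((16.2 - 7.5 + 5)/5) = 549.5409

549.5409 pc


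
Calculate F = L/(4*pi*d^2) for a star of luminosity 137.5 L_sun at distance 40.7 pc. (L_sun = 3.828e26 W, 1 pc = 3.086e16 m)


F = L / (4*pi*d^2) = 5.264e+28 / (4*pi*(1.256e+18)^2) = 2.655e-09

2.655e-09 W/m^2


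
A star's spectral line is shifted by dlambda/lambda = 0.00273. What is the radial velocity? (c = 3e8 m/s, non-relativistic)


v = (dlambda/lambda) * c = 0.00273 * 3e8 = 819000.0

819000.0 m/s


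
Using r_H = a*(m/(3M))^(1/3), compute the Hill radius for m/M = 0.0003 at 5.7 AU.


r_H = a * (m/3M)^(1/3) = 5.7 * (0.0003/3)^(1/3) = 0.2646

0.2646 AU


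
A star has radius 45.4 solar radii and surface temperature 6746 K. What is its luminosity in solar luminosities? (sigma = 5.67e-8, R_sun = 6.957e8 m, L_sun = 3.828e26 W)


R = 45.4 * 6.957e8 m = 3.158478e+10 m. L = 4*pi*R^2*sigma*T^4 = 4*pi*(3.158478e+10)^2 * 5.67e-8 * 6746^4 = 1.472088713e+30 W. L/L_sun = 1.472088713e+30 / 3.828e26 = 3845.5818

3845.5818 L_sun


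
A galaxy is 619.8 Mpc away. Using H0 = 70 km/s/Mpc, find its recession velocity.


v = H0 * d = 70 * 619.8 = 43386.0

43386.0 km/s


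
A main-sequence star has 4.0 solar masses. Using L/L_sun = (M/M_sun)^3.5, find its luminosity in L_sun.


L/L_sun = (M/M_sun)^3.5 = 4.0^3.5 = 128.0

128.0 L_sun


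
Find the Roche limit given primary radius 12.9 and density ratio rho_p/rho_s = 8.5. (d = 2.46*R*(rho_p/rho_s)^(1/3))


d_Roche = 2.46 * 12.9 * 8.5^(1/3) = 64.7636

64.7636


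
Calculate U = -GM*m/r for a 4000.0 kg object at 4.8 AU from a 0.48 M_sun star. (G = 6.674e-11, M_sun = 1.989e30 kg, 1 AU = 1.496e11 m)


M = 0.48 * 1.989e30 kg = 9.5472e+29 kg; r = 4.8 AU * 1.496e11 m/AU = 7.1808e+11 m. U = -GM*m/r = -(6.674e-11 * 9.5472e+29 * 4000.0) / 7.1808e+11 = -3.549e+11

-3.549e+11 J


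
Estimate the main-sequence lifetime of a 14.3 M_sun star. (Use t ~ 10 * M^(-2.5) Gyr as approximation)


t = 10 * M^(-2.5) = 10 * 14.3^(-2.5) = 0.0129

0.0129 Gyr


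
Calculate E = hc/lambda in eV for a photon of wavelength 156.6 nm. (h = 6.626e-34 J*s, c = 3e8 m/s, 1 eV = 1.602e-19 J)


E = hc/lambda = 6.626e-34 * 3e8 / 1.566e-07 = 1.269e-18 J = 7.9235 eV

7.9235 eV


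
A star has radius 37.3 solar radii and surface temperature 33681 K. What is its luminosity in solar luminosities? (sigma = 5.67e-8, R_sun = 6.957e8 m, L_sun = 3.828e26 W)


R = 37.3 * 6.957e8 m = 2.594961e+10 m. L = 4*pi*R^2*sigma*T^4 = 4*pi*(2.594961e+10)^2 * 5.67e-8 * 33681^4 = 6.174396325e+32 W. L/L_sun = 6.174396325e+32 / 3.828e26 = 1.613e+06

1.613e+06 L_sun


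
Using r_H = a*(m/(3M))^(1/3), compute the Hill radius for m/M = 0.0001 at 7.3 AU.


r_H = a * (m/3M)^(1/3) = 7.3 * (0.0001/3)^(1/3) = 0.2349

0.2349 AU


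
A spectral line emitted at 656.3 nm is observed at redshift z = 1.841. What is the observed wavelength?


lam_obs = lam_emit * (1 + z) = 656.3 * (1 + 1.841) = 1864.5483

1864.5483 nm


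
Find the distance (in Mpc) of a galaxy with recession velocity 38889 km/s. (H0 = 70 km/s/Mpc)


d = v / H0 = 38889 / 70 = 555.5571

555.5571 Mpc


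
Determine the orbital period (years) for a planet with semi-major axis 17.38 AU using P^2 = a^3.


P = a^(3/2) = 17.38^1.5 = 72.4561

72.4561 years


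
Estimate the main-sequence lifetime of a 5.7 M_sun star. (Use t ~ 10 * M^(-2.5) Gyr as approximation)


t = 10 * M^(-2.5) = 10 * 5.7^(-2.5) = 0.1289

0.1289 Gyr


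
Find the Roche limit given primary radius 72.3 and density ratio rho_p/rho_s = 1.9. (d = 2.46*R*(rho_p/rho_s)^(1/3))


d_Roche = 2.46 * 72.3 * 1.9^(1/3) = 220.2882

220.2882


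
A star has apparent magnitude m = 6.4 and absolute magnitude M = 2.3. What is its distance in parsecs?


d = 10^((m - M + 5)/5) = 10^((6.4 - 2.3 + 5)/5) = 66.0693

66.0693 pc


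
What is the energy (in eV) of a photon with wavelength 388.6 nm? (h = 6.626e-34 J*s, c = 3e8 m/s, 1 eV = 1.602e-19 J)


E = hc/lambda = 6.626e-34 * 3e8 / 3.886e-07 = 5.115e-19 J = 3.1931 eV

3.1931 eV


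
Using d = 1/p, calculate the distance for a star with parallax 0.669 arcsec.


d = 1/p = 1/0.669 = 1.4948

1.4948 pc


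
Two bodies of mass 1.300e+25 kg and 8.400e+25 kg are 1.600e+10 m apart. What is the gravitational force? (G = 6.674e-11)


F = G*m1*m2/r^2 = 6.674e-11 * 1.300e+25 * 8.400e+25 / (1.600e+10)^2 = 6.674e-11 * 1.092e+51 / 2.560e+20 = 2.847e+20

2.847e+20 N


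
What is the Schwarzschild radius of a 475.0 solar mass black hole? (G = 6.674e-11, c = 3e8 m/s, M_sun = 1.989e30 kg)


M = 475.0 * 1.989e30 kg = 9.44775e+32 kg. rs = 2GM/c^2 = 2 * 6.674e-11 * 9.44775e+32 / (3e8)^2 = 1.401e+06

1.401e+06 m


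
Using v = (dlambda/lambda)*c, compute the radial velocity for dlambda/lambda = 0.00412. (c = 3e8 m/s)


v = (dlambda/lambda) * c = 0.00412 * 3e8 = 1.236e+06

1.236e+06 m/s


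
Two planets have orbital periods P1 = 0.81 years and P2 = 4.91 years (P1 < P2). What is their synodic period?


1/P_syn = |1/P1 - 1/P2| = |1/0.81 - 1/4.91| => P_syn = 0.97

0.97 years


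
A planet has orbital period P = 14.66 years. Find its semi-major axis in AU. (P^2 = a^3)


a = P^(2/3) = 14.66^(2/3) = 5.9899

5.9899 AU


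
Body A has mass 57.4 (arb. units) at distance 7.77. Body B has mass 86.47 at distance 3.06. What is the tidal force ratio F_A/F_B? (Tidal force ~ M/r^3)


Ratio = (M1/r1^3) / (M2/r2^3) = (57.4/7.77^3) / (86.47/3.06^3) = 0.0405

0.0405


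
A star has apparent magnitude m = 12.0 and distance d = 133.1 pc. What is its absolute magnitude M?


M = m - 5*log10(d) + 5 = 12.0 - 5*log10(133.1) + 5 = 6.3791

6.3791


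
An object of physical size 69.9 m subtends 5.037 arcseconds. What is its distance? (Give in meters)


D = size / theta_rad, theta_rad = 5.037 * pi/(180*3600) = 2.442e-05, D = 2.862e+06

2.862e+06 m


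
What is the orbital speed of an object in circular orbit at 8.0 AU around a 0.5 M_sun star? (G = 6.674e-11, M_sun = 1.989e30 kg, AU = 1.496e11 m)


v = sqrt(GM/r) = sqrt(6.674e-11 * 9.945e+29 / 1.197e+12) = 7447.0575

7447.0575 m/s


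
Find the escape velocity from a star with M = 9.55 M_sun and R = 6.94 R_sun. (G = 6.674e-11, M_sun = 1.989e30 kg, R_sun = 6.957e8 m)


M = 9.55 * 1.989e30 kg = 1.899495e+31 kg; R = 6.94 * 6.957e8 m = 4.828158e+09 m. v_esc = sqrt(2GM/R) = sqrt(2 * 6.674e-11 * 1.899495e+31 / 4.828158e+09) = 724663.5871

724663.5871 m/s


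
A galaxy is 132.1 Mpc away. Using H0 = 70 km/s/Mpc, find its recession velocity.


v = H0 * d = 70 * 132.1 = 9247.0

9247.0 km/s


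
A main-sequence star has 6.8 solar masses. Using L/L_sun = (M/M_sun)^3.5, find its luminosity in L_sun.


L/L_sun = (M/M_sun)^3.5 = 6.8^3.5 = 819.9383

819.9383 L_sun


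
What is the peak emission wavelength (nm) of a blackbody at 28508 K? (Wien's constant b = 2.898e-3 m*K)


lam_max = b / T = 2.898e-3 / 28508 = 1.017e-07 m = 101.6557 nm

101.6557 nm


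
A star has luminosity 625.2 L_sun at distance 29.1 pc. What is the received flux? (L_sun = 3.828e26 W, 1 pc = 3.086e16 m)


F = L / (4*pi*d^2) = 2.393e+29 / (4*pi*(8.980e+17)^2) = 2.362e-08

2.362e-08 W/m^2


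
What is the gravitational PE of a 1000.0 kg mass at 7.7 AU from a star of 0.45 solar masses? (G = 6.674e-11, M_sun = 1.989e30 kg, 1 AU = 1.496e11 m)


M = 0.45 * 1.989e30 kg = 8.9505e+29 kg; r = 7.7 AU * 1.496e11 m/AU = 1.15192e+12 m. U = -GM*m/r = -(6.674e-11 * 8.9505e+29 * 1000.0) / 1.15192e+12 = -5.186e+10

-5.186e+10 J


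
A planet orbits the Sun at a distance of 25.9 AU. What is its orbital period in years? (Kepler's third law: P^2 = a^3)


P = a^(3/2) = 25.9^1.5 = 131.8104

131.8104 years


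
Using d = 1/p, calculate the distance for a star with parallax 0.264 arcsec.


d = 1/p = 1/0.264 = 3.7879

3.7879 pc


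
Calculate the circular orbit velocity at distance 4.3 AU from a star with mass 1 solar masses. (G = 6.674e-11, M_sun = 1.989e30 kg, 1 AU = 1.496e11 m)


v = sqrt(GM/r) = sqrt(6.674e-11 * 1.989e+30 / 6.433e+11) = 14365.16

14365.16 m/s


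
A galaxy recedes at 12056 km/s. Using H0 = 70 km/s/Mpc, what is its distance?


d = v / H0 = 12056 / 70 = 172.2286

172.2286 Mpc


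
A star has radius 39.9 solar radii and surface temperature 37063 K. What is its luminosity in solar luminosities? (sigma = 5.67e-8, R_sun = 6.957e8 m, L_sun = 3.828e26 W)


R = 39.9 * 6.957e8 m = 2.775843e+10 m. L = 4*pi*R^2*sigma*T^4 = 4*pi*(2.775843e+10)^2 * 5.67e-8 * 37063^4 = 1.035964801e+33 W. L/L_sun = 1.035964801e+33 / 3.828e26 = 2.706e+06

2.706e+06 L_sun


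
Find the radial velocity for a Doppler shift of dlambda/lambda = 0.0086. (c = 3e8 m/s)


v = (dlambda/lambda) * c = 0.0086 * 3e8 = 2.580e+06

2.580e+06 m/s


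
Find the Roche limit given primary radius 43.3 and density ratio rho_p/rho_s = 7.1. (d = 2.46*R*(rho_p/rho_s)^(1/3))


d_Roche = 2.46 * 43.3 * 7.1^(1/3) = 204.7273

204.7273


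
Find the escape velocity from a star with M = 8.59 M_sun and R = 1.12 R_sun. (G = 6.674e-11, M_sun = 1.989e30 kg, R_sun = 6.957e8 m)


M = 8.59 * 1.989e30 kg = 1.708551e+31 kg; R = 1.12 * 6.957e8 m = 7.79184e+08 m. v_esc = sqrt(2GM/R) = sqrt(2 * 6.674e-11 * 1.708551e+31 / 7.79184e+08) = 1.711e+06

1.711e+06 m/s


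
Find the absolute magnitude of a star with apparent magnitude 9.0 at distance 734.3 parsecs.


M = m - 5*log10(d) + 5 = 9.0 - 5*log10(734.3) + 5 = -0.3294

-0.3294


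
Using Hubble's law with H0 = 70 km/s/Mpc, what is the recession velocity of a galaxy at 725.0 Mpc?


v = H0 * d = 70 * 725.0 = 50750.0

50750.0 km/s


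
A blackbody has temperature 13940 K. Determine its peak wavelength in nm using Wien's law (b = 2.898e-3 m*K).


lam_max = b / T = 2.898e-3 / 13940 = 2.079e-07 m = 207.891 nm

207.891 nm


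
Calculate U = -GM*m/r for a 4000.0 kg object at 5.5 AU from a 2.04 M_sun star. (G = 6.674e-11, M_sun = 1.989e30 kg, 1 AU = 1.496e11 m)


M = 2.04 * 1.989e30 kg = 4.05756e+30 kg; r = 5.5 AU * 1.496e11 m/AU = 8.228e+11 m. U = -GM*m/r = -(6.674e-11 * 4.05756e+30 * 4000.0) / 8.228e+11 = -1.316e+12

-1.316e+12 J


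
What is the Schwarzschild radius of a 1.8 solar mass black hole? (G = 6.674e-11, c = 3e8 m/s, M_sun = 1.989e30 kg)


M = 1.8 * 1.989e30 kg = 3.5802e+30 kg. rs = 2GM/c^2 = 2 * 6.674e-11 * 3.5802e+30 / (3e8)^2 = 5309.8344

5309.8344 m


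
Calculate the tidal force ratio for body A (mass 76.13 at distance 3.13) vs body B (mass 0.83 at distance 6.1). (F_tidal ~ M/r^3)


Ratio = (M1/r1^3) / (M2/r2^3) = (76.13/3.13^3) / (0.83/6.1^3) = 678.9444

678.9444


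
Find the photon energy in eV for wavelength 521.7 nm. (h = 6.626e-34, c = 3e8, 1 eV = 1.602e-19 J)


E = hc/lambda = 6.626e-34 * 3e8 / 5.217e-07 = 3.810e-19 J = 2.3784 eV

2.3784 eV


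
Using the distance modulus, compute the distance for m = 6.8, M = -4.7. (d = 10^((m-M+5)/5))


d = 10^((m - M + 5)/5) = 10^((6.8 - -4.7 + 5)/5) = 1995.2623

1995.2623 pc


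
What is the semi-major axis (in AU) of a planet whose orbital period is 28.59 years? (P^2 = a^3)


a = P^(2/3) = 28.59^(2/3) = 9.35

9.35 AU


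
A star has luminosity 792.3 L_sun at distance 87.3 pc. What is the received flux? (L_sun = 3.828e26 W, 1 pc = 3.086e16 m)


F = L / (4*pi*d^2) = 3.033e+29 / (4*pi*(2.694e+18)^2) = 3.325e-09

3.325e-09 W/m^2


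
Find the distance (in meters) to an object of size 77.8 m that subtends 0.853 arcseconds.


D = size / theta_rad, theta_rad = 0.853 * pi/(180*3600) = 4.135e-06, D = 1.881e+07

1.881e+07 m


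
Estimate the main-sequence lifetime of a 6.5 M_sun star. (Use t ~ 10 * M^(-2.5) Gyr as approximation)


t = 10 * M^(-2.5) = 10 * 6.5^(-2.5) = 0.0928

0.0928 Gyr


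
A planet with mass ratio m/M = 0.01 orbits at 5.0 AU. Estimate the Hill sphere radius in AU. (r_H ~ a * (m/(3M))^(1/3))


r_H = a * (m/3M)^(1/3) = 5.0 * (0.01/3)^(1/3) = 0.7469

0.7469 AU


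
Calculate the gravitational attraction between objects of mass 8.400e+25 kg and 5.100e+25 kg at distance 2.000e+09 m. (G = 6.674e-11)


F = G*m1*m2/r^2 = 6.674e-11 * 8.400e+25 * 5.100e+25 / (2.000e+09)^2 = 6.674e-11 * 4.284e+51 / 4.000e+18 = 7.148e+22

7.148e+22 N


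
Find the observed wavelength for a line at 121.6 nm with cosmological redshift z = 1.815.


lam_obs = lam_emit * (1 + z) = 121.6 * (1 + 1.815) = 342.304

342.304 nm


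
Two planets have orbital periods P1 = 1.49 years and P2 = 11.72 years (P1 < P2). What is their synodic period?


1/P_syn = |1/P1 - 1/P2| = |1/1.49 - 1/11.72| => P_syn = 1.707

1.707 years


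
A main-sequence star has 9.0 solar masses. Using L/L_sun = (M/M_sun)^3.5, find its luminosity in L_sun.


L/L_sun = (M/M_sun)^3.5 = 9.0^3.5 = 2187.0

2187.0 L_sun


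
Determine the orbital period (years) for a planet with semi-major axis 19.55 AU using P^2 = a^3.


P = a^(3/2) = 19.55^1.5 = 86.4411

86.4411 years


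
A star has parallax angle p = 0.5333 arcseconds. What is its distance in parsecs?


d = 1/p = 1/0.5333 = 1.8751

1.8751 pc


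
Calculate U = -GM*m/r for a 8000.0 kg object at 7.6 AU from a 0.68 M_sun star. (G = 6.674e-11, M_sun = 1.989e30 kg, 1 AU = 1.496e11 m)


M = 0.68 * 1.989e30 kg = 1.35252e+30 kg; r = 7.6 AU * 1.496e11 m/AU = 1.13696e+12 m. U = -GM*m/r = -(6.674e-11 * 1.35252e+30 * 8000.0) / 1.13696e+12 = -6.351e+11

-6.351e+11 J


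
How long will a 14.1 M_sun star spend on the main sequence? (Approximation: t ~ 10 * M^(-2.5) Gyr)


t = 10 * M^(-2.5) = 10 * 14.1^(-2.5) = 0.0134

0.0134 Gyr


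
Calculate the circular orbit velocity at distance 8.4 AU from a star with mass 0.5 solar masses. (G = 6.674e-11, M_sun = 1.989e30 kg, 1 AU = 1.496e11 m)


v = sqrt(GM/r) = sqrt(6.674e-11 * 9.945e+29 / 1.257e+12) = 7267.5839

7267.5839 m/s


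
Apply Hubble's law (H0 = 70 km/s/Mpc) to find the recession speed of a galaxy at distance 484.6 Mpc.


v = H0 * d = 70 * 484.6 = 33922.0

33922.0 km/s


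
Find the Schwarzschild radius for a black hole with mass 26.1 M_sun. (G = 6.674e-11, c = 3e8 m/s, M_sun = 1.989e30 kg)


M = 26.1 * 1.989e30 kg = 5.19129e+31 kg. rs = 2GM/c^2 = 2 * 6.674e-11 * 5.19129e+31 / (3e8)^2 = 76992.5988

76992.5988 m


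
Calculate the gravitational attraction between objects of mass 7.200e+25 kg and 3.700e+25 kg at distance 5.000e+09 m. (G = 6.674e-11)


F = G*m1*m2/r^2 = 6.674e-11 * 7.200e+25 * 3.700e+25 / (5.000e+09)^2 = 6.674e-11 * 2.664e+51 / 2.500e+19 = 7.112e+21

7.112e+21 N


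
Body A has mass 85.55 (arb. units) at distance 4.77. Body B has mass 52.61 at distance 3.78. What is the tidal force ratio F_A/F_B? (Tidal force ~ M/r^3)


Ratio = (M1/r1^3) / (M2/r2^3) = (85.55/4.77^3) / (52.61/3.78^3) = 0.8092

0.8092


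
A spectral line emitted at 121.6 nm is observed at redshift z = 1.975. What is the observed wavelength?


lam_obs = lam_emit * (1 + z) = 121.6 * (1 + 1.975) = 361.76

361.76 nm


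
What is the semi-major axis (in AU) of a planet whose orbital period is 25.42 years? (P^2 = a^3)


a = P^(2/3) = 25.42^(2/3) = 8.6454

8.6454 AU


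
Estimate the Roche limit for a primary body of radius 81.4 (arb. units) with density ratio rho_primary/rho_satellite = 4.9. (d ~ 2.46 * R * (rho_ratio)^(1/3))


d_Roche = 2.46 * 81.4 * 4.9^(1/3) = 340.1143

340.1143


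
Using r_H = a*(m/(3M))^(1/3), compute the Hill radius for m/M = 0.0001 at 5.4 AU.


r_H = a * (m/3M)^(1/3) = 5.4 * (0.0001/3)^(1/3) = 0.1738

0.1738 AU


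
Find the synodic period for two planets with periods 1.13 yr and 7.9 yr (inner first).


1/P_syn = |1/P1 - 1/P2| = |1/1.13 - 1/7.9| => P_syn = 1.3186

1.3186 years


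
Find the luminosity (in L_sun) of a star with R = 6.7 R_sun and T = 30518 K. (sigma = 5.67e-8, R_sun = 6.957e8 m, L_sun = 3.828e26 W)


R = 6.7 * 6.957e8 m = 4.66119e+09 m. L = 4*pi*R^2*sigma*T^4 = 4*pi*(4.66119e+09)^2 * 5.67e-8 * 30518^4 = 1.342798384e+31 W. L/L_sun = 1.342798384e+31 / 3.828e26 = 35078.3277

35078.3277 L_sun


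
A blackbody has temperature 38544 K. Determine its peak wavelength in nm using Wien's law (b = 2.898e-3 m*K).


lam_max = b / T = 2.898e-3 / 38544 = 7.519e-08 m = 75.1868 nm

75.1868 nm


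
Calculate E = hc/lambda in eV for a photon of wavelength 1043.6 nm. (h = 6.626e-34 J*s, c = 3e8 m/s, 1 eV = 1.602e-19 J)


E = hc/lambda = 6.626e-34 * 3e8 / 1.044e-06 = 1.905e-19 J = 1.189 eV

1.189 eV


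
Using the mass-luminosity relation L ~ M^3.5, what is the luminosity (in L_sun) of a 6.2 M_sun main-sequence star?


L/L_sun = (M/M_sun)^3.5 = 6.2^3.5 = 593.4319

593.4319 L_sun


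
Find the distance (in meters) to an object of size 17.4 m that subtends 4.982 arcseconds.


D = size / theta_rad, theta_rad = 4.982 * pi/(180*3600) = 2.415e-05, D = 720394.9476

720394.9476 m


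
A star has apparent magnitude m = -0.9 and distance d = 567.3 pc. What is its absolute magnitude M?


M = m - 5*log10(d) + 5 = -0.9 - 5*log10(567.3) + 5 = -9.6691

-9.6691


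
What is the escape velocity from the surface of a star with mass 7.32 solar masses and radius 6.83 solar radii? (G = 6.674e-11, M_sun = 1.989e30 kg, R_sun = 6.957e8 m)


M = 7.32 * 1.989e30 kg = 1.455948e+31 kg; R = 6.83 * 6.957e8 m = 4.751631e+09 m. v_esc = sqrt(2GM/R) = sqrt(2 * 6.674e-11 * 1.455948e+31 / 4.751631e+09) = 639528.1678

639528.1678 m/s


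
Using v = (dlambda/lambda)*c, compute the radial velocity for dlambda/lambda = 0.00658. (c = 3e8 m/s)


v = (dlambda/lambda) * c = 0.00658 * 3e8 = 1.974e+06

1.974e+06 m/s


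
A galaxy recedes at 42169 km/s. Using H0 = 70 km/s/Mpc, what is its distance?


d = v / H0 = 42169 / 70 = 602.4143

602.4143 Mpc


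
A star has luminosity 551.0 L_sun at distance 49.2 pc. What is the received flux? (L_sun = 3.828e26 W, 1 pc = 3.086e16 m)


F = L / (4*pi*d^2) = 2.109e+29 / (4*pi*(1.518e+18)^2) = 7.281e-09

7.281e-09 W/m^2


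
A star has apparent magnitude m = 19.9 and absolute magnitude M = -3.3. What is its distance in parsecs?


d = 10^((m - M + 5)/5) = 10^((19.9 - -3.3 + 5)/5) = 436515.8322

436515.8322 pc


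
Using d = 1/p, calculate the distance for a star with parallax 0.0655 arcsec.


d = 1/p = 1/0.0655 = 15.2672

15.2672 pc


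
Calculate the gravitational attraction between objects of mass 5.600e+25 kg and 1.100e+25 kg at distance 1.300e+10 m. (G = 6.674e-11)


F = G*m1*m2/r^2 = 6.674e-11 * 5.600e+25 * 1.100e+25 / (1.300e+10)^2 = 6.674e-11 * 6.160e+50 / 1.690e+20 = 2.433e+20

2.433e+20 N


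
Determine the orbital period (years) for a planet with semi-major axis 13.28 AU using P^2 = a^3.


P = a^(3/2) = 13.28^1.5 = 48.3946

48.3946 years


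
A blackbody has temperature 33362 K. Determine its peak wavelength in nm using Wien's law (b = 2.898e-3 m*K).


lam_max = b / T = 2.898e-3 / 33362 = 8.687e-08 m = 86.8653 nm

86.8653 nm


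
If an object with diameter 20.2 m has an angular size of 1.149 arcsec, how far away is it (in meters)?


D = size / theta_rad, theta_rad = 1.149 * pi/(180*3600) = 5.571e-06, D = 3.626e+06

3.626e+06 m


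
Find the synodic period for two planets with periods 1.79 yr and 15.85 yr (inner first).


1/P_syn = |1/P1 - 1/P2| = |1/1.79 - 1/15.85| => P_syn = 2.0179

2.0179 years


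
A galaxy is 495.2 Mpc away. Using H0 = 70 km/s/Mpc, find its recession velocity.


v = H0 * d = 70 * 495.2 = 34664.0

34664.0 km/s


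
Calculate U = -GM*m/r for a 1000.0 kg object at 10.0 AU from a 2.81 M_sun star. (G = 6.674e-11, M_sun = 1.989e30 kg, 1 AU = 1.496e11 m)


M = 2.81 * 1.989e30 kg = 5.58909e+30 kg; r = 10.0 AU * 1.496e11 m/AU = 1.496e+12 m. U = -GM*m/r = -(6.674e-11 * 5.58909e+30 * 1000.0) / 1.496e+12 = -2.493e+11

-2.493e+11 J


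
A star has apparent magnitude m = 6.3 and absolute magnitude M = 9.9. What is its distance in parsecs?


d = 10^((m - M + 5)/5) = 10^((6.3 - 9.9 + 5)/5) = 1.9055

1.9055 pc


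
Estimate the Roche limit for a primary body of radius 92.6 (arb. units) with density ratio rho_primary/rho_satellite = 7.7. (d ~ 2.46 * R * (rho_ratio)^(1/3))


d_Roche = 2.46 * 92.6 * 7.7^(1/3) = 449.8244

449.8244


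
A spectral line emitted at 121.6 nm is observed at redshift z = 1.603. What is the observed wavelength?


lam_obs = lam_emit * (1 + z) = 121.6 * (1 + 1.603) = 316.5248

316.5248 nm


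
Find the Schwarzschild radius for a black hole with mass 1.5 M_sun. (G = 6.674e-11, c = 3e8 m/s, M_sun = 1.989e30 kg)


M = 1.5 * 1.989e30 kg = 2.9835e+30 kg. rs = 2GM/c^2 = 2 * 6.674e-11 * 2.9835e+30 / (3e8)^2 = 4424.862

4424.862 m


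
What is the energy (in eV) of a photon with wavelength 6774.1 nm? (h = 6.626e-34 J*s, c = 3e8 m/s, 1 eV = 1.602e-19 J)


E = hc/lambda = 6.626e-34 * 3e8 / 6.774e-06 = 2.934e-20 J = 0.1832 eV

0.1832 eV


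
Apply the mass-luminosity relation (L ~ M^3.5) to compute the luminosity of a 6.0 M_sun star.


L/L_sun = (M/M_sun)^3.5 = 6.0^3.5 = 529.0898

529.0898 L_sun


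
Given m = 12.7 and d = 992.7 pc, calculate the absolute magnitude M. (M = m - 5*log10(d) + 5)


M = m - 5*log10(d) + 5 = 12.7 - 5*log10(992.7) + 5 = 2.7159

2.7159


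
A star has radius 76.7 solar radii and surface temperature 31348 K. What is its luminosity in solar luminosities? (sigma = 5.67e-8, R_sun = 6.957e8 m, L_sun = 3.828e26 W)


R = 76.7 * 6.957e8 m = 5.336019e+10 m. L = 4*pi*R^2*sigma*T^4 = 4*pi*(5.336019e+10)^2 * 5.67e-8 * 31348^4 = 1.959146939e+33 W. L/L_sun = 1.959146939e+33 / 3.828e26 = 5.118e+06

5.118e+06 L_sun


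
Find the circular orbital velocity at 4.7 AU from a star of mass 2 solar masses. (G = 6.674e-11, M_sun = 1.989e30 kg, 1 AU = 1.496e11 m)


v = sqrt(GM/r) = sqrt(6.674e-11 * 3.978e+30 / 7.031e+11) = 19431.6986

19431.6986 m/s


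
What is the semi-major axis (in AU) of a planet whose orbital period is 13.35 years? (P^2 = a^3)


a = P^(2/3) = 13.35^(2/3) = 5.6276

5.6276 AU


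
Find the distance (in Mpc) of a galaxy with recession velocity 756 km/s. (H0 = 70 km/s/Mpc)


d = v / H0 = 756 / 70 = 10.8

10.8 Mpc


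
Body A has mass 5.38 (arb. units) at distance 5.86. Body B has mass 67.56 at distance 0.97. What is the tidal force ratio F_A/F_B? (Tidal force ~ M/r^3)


Ratio = (M1/r1^3) / (M2/r2^3) = (5.38/5.86^3) / (67.56/0.97^3) = 3.612e-04

3.612e-04


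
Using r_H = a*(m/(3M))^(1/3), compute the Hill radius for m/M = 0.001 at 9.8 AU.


r_H = a * (m/3M)^(1/3) = 9.8 * (0.001/3)^(1/3) = 0.6795

0.6795 AU


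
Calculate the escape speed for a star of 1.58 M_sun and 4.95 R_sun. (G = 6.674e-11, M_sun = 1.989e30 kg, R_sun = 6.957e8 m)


M = 1.58 * 1.989e30 kg = 3.14262e+30 kg; R = 4.95 * 6.957e8 m = 3.443715e+09 m. v_esc = sqrt(2GM/R) = sqrt(2 * 6.674e-11 * 3.14262e+30 / 3.443715e+09) = 349012.059

349012.059 m/s


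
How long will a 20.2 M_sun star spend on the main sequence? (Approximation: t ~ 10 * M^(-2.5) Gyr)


t = 10 * M^(-2.5) = 10 * 20.2^(-2.5) = 0.0055

0.0055 Gyr


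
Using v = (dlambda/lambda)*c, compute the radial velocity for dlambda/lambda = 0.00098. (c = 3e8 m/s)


v = (dlambda/lambda) * c = 0.00098 * 3e8 = 294000.0

294000.0 m/s


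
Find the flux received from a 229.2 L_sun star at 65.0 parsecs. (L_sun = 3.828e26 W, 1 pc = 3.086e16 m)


F = L / (4*pi*d^2) = 8.774e+28 / (4*pi*(2.006e+18)^2) = 1.735e-09

1.735e-09 W/m^2


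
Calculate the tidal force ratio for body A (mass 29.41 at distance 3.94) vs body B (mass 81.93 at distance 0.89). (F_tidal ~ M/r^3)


Ratio = (M1/r1^3) / (M2/r2^3) = (29.41/3.94^3) / (81.93/0.89^3) = 0.0041

0.0041


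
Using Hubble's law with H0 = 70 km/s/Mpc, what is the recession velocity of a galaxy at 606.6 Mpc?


v = H0 * d = 70 * 606.6 = 42462.0

42462.0 km/s


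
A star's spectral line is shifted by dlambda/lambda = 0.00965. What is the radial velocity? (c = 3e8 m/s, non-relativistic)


v = (dlambda/lambda) * c = 0.00965 * 3e8 = 2.895e+06

2.895e+06 m/s


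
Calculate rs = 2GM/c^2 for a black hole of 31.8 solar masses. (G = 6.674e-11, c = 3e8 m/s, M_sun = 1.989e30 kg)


M = 31.8 * 1.989e30 kg = 6.32502e+31 kg. rs = 2GM/c^2 = 2 * 6.674e-11 * 6.32502e+31 / (3e8)^2 = 93807.0744

93807.0744 m


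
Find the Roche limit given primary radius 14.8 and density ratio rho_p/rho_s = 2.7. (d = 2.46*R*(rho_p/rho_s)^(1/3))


d_Roche = 2.46 * 14.8 * 2.7^(1/3) = 50.6973

50.6973


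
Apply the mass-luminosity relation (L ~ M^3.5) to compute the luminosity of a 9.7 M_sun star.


L/L_sun = (M/M_sun)^3.5 = 9.7^3.5 = 2842.5039

2842.5039 L_sun


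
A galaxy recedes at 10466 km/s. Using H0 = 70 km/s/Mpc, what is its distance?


d = v / H0 = 10466 / 70 = 149.5143

149.5143 Mpc


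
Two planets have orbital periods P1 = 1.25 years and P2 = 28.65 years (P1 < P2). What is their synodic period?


1/P_syn = |1/P1 - 1/P2| = |1/1.25 - 1/28.65| => P_syn = 1.307

1.307 years


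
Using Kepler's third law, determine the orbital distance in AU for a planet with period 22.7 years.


a = P^(2/3) = 22.7^(2/3) = 8.0171

8.0171 AU


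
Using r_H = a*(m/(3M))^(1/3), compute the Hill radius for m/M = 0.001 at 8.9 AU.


r_H = a * (m/3M)^(1/3) = 8.9 * (0.001/3)^(1/3) = 0.6171

0.6171 AU


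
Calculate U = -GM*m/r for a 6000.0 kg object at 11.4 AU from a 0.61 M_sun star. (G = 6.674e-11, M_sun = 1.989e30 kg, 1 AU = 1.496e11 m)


M = 0.61 * 1.989e30 kg = 1.21329e+30 kg; r = 11.4 AU * 1.496e11 m/AU = 1.70544e+12 m. U = -GM*m/r = -(6.674e-11 * 1.21329e+30 * 6000.0) / 1.70544e+12 = -2.849e+11

-2.849e+11 J


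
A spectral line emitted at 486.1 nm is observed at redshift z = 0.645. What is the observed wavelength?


lam_obs = lam_emit * (1 + z) = 486.1 * (1 + 0.645) = 799.6345

799.6345 nm


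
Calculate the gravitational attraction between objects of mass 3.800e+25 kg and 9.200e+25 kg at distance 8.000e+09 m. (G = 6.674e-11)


F = G*m1*m2/r^2 = 6.674e-11 * 3.800e+25 * 9.200e+25 / (8.000e+09)^2 = 6.674e-11 * 3.496e+51 / 6.400e+19 = 3.646e+21

3.646e+21 N


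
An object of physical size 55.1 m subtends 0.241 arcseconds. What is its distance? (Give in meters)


D = size / theta_rad, theta_rad = 0.241 * pi/(180*3600) = 1.168e-06, D = 4.716e+07

4.716e+07 m


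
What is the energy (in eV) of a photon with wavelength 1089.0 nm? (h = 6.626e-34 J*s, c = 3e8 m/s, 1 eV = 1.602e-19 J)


E = hc/lambda = 6.626e-34 * 3e8 / 1.089e-06 = 1.825e-19 J = 1.1394 eV

1.1394 eV


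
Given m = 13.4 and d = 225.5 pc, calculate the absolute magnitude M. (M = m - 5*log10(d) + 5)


M = m - 5*log10(d) + 5 = 13.4 - 5*log10(225.5) + 5 = 6.6343

6.6343


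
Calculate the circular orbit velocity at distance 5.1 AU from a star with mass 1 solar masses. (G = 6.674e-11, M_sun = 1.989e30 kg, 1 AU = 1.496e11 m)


v = sqrt(GM/r) = sqrt(6.674e-11 * 1.989e+30 / 7.630e+11) = 13190.4499

13190.4499 m/s


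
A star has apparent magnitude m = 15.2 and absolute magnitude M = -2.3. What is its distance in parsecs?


d = 10^((m - M + 5)/5) = 10^((15.2 - -2.3 + 5)/5) = 31622.7766

31622.7766 pc


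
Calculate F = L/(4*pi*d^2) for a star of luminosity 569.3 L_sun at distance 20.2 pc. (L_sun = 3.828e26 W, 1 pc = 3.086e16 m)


F = L / (4*pi*d^2) = 2.179e+29 / (4*pi*(6.234e+17)^2) = 4.463e-08

4.463e-08 W/m^2


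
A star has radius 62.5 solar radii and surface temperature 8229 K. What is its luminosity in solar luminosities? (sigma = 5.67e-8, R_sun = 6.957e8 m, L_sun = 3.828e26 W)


R = 62.5 * 6.957e8 m = 4.348125e+10 m. L = 4*pi*R^2*sigma*T^4 = 4*pi*(4.348125e+10)^2 * 5.67e-8 * 8229^4 = 6.177108271e+30 W. L/L_sun = 6.177108271e+30 / 3.828e26 = 16136.6465

16136.6465 L_sun


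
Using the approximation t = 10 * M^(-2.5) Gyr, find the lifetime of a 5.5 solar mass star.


t = 10 * M^(-2.5) = 10 * 5.5^(-2.5) = 0.141

0.141 Gyr


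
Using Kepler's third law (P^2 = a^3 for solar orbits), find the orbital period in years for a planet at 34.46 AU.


P = a^(3/2) = 34.46^1.5 = 202.2893

202.2893 years


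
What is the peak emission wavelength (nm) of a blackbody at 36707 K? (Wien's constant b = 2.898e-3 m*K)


lam_max = b / T = 2.898e-3 / 36707 = 7.895e-08 m = 78.9495 nm

78.9495 nm


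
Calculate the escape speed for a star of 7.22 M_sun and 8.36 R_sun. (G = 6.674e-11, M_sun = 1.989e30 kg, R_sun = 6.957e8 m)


M = 7.22 * 1.989e30 kg = 1.436058e+31 kg; R = 8.36 * 6.957e8 m = 5.816052e+09 m. v_esc = sqrt(2GM/R) = sqrt(2 * 6.674e-11 * 1.436058e+31 / 5.816052e+09) = 574089.9563

574089.9563 m/s


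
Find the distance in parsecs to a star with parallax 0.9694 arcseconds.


d = 1/p = 1/0.9694 = 1.0316

1.0316 pc


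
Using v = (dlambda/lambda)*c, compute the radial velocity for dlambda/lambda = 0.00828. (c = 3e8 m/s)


v = (dlambda/lambda) * c = 0.00828 * 3e8 = 2.484e+06

2.484e+06 m/s


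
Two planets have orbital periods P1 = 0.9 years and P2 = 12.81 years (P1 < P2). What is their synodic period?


1/P_syn = |1/P1 - 1/P2| = |1/0.9 - 1/12.81| => P_syn = 0.968

0.968 years


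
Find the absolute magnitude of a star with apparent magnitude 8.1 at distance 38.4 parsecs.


M = m - 5*log10(d) + 5 = 8.1 - 5*log10(38.4) + 5 = 5.1783

5.1783


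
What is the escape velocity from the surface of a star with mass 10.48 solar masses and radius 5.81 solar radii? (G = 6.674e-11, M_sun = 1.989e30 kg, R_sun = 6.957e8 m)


M = 10.48 * 1.989e30 kg = 2.084472e+31 kg; R = 5.81 * 6.957e8 m = 4.042017e+09 m. v_esc = sqrt(2GM/R) = sqrt(2 * 6.674e-11 * 2.084472e+31 / 4.042017e+09) = 829673.2042

829673.2042 m/s
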